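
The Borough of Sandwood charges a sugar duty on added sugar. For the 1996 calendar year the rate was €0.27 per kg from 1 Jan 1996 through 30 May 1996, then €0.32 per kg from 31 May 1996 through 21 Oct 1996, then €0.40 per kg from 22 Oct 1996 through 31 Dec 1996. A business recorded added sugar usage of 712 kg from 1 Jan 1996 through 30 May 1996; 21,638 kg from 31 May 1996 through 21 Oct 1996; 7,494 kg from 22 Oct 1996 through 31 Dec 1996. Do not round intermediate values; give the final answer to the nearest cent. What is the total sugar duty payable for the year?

€10,114.00

1 Jan – 30 May 1996: 712 kg at €0.27/kg → €192.24
31 May – 21 Oct 1996: 21,638 kg at €0.32/kg → €6,924.16
22 Oct – 31 Dec 1996: 7,494 kg at €0.40/kg → €2,997.60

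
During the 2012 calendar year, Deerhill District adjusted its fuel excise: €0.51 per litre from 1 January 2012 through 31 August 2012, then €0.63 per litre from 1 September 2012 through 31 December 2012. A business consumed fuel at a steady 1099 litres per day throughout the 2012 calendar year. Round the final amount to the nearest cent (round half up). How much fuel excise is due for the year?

€221,228.70

1 January – 31 August 2012: 244 days × 1099 litres/day = 268,156 litres at €0.51/litre → €136,759.56
1 September – 31 December 2012: 122 days × 1099 litres/day = 134,078 litres at €0.63/litre → €84,469.14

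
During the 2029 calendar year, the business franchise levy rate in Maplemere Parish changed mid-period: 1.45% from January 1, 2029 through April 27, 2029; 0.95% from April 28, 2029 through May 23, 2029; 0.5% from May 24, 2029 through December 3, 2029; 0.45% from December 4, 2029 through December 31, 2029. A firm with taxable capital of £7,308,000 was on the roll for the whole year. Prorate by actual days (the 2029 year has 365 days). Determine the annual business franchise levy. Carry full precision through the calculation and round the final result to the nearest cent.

£60,856.62

January 1 – April 27, 2029: 117 days at 1.45% → £7,308,000 × 1.45% × 117/365 = £33,967.1836
April 28 – May 23, 2029: 26 days at 0.95% → £7,308,000 × 0.95% × 26/365 = £4,945.4137
May 24 – December 3, 2029: 194 days at 0.5% → £7,308,000 × 0.5% × 194/365 = £19,421.2603
December 4 – December 31, 2029: 28 days at 0.45% → £7,308,000 × 0.45% × 28/365 = £2,522.7616
Total = £60,856.6192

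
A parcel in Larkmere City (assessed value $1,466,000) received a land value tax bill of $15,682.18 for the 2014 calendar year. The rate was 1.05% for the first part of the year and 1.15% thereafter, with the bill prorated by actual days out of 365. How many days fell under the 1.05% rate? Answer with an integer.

Let d = days at the first rate; then 365 − d days at the second rate.
$1,466,000 × [1.05%·d + 1.15%·(365−d)] / 365 = $15,682.18
Solving gives d = 293, so the new rate took effect on 21 Oct 2014.

293 days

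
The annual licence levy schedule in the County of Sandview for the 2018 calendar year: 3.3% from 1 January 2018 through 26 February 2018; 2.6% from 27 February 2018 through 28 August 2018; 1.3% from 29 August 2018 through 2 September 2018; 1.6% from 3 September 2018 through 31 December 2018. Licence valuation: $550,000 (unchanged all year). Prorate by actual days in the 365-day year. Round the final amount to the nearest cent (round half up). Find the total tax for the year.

1 January – 26 February 2018: 57 days at 3.3% → $550,000 × 3.3% × 57/365 = $2,834.3836
27 February – 28 August 2018: 183 days at 2.6% → $550,000 × 2.6% × 183/365 = $7,169.5890
29 August – 2 September 2018: 5 days at 1.3% → $550,000 × 1.3% × 5/365 = $97.9452
3 September – 31 December 2018: 120 days at 1.6% → $550,000 × 1.6% × 120/365 = $2,893.1507
Total = $12,995.0685

$12,995.07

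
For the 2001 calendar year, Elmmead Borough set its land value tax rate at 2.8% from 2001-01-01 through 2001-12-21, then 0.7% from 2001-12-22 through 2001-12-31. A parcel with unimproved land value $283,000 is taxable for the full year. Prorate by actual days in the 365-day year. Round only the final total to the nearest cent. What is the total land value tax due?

2001-01-01 to 2001-12-21: 355 days at 2.8% → $283,000 × 2.8% × 355/365 = $7,706.9041
2001-12-22 to 2001-12-31: 10 days at 0.7% → $283,000 × 0.7% × 10/365 = $54.2740
Total = $7,761.1781

$7,761.18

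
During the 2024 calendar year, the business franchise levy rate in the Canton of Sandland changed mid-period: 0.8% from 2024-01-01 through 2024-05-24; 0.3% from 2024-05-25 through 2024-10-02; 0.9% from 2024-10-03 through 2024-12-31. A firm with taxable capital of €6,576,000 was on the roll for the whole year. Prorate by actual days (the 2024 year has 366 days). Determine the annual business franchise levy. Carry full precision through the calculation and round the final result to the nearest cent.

€42,456.52

2024-01-01 to 2024-05-24: 145 days at 0.8% → €6,576,000 × 0.8% × 145/366 = €20,841.9672
2024-05-25 to 2024-10-02: 131 days at 0.3% → €6,576,000 × 0.3% × 131/366 = €7,061.1148
2024-10-03 to 2024-12-31: 90 days at 0.9% → €6,576,000 × 0.9% × 90/366 = €14,553.4426
Total = €42,456.5246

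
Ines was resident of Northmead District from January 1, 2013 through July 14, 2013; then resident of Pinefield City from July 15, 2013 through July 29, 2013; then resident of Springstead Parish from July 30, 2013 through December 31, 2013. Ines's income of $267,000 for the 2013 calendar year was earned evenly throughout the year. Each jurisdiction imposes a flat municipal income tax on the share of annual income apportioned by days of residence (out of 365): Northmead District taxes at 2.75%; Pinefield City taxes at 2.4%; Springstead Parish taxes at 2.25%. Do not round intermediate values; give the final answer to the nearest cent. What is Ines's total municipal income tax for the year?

$6,737.18

Northmead District, January 1 – July 14, 2013: 195 days → $267,000 × 2.75% × 195/365 = $3,922.7055
Pinefield City, July 15 – July 29, 2013: 15 days → $267,000 × 2.4% × 15/365 = $263.3425
Springstead Parish, July 30 – December 31, 2013: 155 days → $267,000 × 2.25% × 155/365 = $2,551.1301
Total = $6,737.1781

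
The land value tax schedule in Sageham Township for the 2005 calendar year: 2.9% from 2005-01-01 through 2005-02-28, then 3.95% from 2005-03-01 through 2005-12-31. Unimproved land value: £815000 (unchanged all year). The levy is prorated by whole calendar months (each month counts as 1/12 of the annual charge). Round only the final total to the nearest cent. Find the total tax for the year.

2005-01-01 to 2005-02-28: 2 months at 2.9% → £815000 × 2.9% × 2/12 = £3939.1667
2005-03-01 to 2005-12-31: 10 months at 3.95% → £815000 × 3.95% × 10/12 = £26827.0833
Total = £30766.2500

£30766.25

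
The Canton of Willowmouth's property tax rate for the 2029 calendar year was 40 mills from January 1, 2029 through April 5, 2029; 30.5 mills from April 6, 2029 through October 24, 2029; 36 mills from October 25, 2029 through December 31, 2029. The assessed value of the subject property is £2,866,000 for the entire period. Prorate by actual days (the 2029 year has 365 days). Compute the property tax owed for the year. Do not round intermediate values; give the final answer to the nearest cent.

£97,436.15

January 1 – April 5, 2029: 95 days at 40 mills → £2,866,000 × 4% × 95/365 = £29,837.8082
April 6 – October 24, 2029: 202 days at 30.5 mills → £2,866,000 × 3.05% × 202/365 = £48,376.5096
October 25 – December 31, 2029: 68 days at 36 mills → £2,866,000 × 3.6% × 68/365 = £19,221.8301
Total = £97,436.1479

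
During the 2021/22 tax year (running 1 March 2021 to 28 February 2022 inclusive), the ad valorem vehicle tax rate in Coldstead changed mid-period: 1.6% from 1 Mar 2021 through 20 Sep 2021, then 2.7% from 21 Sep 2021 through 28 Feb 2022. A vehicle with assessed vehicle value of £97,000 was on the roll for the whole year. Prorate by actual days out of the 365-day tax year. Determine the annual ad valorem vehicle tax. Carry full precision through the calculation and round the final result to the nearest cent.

£2,022.65

1 Mar – 20 Sep 2021: 204 days at 1.6% → £97,000 × 1.6% × 204/365 = £867.4192
21 Sep 2021 – 28 Feb 2022: 161 days at 2.7% → £97,000 × 2.7% × 161/365 = £1,155.2301
Total = £2,022.6493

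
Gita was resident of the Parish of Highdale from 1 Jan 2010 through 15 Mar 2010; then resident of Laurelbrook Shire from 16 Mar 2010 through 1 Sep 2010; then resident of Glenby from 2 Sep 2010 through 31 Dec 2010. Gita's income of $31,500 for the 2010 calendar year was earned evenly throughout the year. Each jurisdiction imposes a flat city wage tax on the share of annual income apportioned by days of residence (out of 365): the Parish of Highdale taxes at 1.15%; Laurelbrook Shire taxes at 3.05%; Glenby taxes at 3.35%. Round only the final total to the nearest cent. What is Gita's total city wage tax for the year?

The Parish of Highdale, 1 Jan – 15 Mar 2010: 74 days → $31,500 × 1.15% × 74/365 = $73.4425
Laurelbrook Shire, 16 Mar – 1 Sep 2010: 170 days → $31,500 × 3.05% × 170/365 = $447.4726
Glenby, 2 Sep – 31 Dec 2010: 121 days → $31,500 × 3.35% × 121/365 = $349.8226
Total = $870.7377

$870.74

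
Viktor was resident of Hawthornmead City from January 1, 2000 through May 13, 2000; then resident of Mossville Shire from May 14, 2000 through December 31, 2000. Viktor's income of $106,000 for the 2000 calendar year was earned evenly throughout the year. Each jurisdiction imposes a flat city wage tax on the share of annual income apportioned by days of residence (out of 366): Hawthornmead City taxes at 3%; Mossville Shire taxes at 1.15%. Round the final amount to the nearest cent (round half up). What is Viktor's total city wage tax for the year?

Hawthornmead City, January 1 – May 13, 2000: 134 days → $106,000 × 3% × 134/366 = $1,164.2623
Mossville Shire, May 14 – December 31, 2000: 232 days → $106,000 × 1.15% × 232/366 = $772.6995
Total = $1,936.9617

$1,936.96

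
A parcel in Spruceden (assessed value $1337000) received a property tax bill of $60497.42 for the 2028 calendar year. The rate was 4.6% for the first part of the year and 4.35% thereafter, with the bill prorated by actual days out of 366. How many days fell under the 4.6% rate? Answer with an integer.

Let d = days at the first rate; then 366 − d days at the second rate.
$1337000 × [4.6%·d + 4.35%·(366−d)] / 366 = $60497.42
Solving gives d = 256, so the new rate took effect on 13 September 2028.

256 days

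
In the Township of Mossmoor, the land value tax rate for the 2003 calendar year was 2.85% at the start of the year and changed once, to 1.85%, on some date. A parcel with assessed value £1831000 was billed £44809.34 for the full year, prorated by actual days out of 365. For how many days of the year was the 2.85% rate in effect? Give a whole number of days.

218 days

Let d = days at the first rate; then 365 − d days at the second rate.
£1831000 × [2.85%·d + 1.85%·(365−d)] / 365 = £44809.34
Solving gives d = 218, so the new rate took effect on 7 Aug 2003.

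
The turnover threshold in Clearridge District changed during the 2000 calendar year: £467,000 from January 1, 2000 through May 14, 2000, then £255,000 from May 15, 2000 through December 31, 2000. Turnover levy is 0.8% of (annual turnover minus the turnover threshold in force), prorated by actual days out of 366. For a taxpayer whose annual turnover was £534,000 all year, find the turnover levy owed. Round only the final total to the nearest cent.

£1,606.43

January 1 – May 14, 2000: 135 days, exemption £467,000 → (£534,000 − £467,000) × 0.8% × 135/366 = £197.7049
May 15 – December 31, 2000: 231 days, exemption £255,000 → (£534,000 − £255,000) × 0.8% × 231/366 = £1,408.7213
Total = £1,606.4262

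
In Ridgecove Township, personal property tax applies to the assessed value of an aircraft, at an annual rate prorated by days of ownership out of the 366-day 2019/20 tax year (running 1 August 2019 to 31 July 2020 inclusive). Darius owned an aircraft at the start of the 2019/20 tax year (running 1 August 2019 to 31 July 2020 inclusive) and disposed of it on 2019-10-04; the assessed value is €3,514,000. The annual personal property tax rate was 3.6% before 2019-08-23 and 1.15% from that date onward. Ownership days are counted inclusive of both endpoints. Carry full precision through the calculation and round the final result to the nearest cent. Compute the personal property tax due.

2019-08-01 to 2019-08-22: 22 days at 3.6% → €3,514,000 × 3.6% × 22/366 = €7,604.0656
2019-08-23 to 2019-10-04: 43 days at 1.15% → €3,514,000 × 1.15% × 43/366 = €4,747.7404
Total = €12,351.8060

€12,351.81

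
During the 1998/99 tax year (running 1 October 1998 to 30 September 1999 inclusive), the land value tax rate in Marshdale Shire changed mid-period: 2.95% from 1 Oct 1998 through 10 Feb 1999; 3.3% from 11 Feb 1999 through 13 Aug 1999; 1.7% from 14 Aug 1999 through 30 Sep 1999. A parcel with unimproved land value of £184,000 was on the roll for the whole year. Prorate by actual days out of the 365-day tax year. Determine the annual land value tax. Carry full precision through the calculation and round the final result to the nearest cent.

£5,450.18

1 Oct 1998 – 10 Feb 1999: 133 days at 2.95% → £184,000 × 2.95% × 133/365 = £1,977.8740
11 Feb – 13 Aug 1999: 184 days at 3.3% → £184,000 × 3.3% × 184/365 = £3,060.9534
14 Aug – 30 Sep 1999: 48 days at 1.7% → £184,000 × 1.7% × 48/365 = £411.3534
Total = £5,450.1808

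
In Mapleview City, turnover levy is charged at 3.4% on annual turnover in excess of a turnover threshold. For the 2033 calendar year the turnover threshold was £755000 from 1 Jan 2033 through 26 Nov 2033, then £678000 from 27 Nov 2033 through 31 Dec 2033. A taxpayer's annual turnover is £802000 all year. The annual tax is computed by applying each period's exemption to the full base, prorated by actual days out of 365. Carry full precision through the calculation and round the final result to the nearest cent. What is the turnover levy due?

1 Jan – 26 Nov 2033: 330 days, exemption £755000 → (£802000 − £755000) × 3.4% × 330/365 = £1444.7671
27 Nov – 31 Dec 2033: 35 days, exemption £678000 → (£802000 − £678000) × 3.4% × 35/365 = £404.2740
Total = £1849.0411

£1849.04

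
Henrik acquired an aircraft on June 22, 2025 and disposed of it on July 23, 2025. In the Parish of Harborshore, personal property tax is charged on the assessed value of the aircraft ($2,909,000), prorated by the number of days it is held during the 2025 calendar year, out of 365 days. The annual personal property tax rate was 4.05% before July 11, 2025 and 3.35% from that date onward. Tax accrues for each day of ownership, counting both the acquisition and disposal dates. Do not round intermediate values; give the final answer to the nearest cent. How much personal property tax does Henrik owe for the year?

$9,603.68

June 22 – July 10, 2025: 19 days at 4.05% → $2,909,000 × 4.05% × 19/365 = $6,132.8096
July 11 – July 23, 2025: 13 days at 3.35% → $2,909,000 × 3.35% × 13/365 = $3,470.8753
Total = $9,603.6849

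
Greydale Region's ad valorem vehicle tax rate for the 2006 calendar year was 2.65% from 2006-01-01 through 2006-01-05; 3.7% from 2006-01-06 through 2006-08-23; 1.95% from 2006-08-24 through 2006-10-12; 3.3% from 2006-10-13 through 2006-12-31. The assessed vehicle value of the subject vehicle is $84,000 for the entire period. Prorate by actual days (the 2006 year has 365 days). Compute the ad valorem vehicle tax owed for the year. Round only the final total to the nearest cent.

2006-01-01 to 2006-01-05: 5 days at 2.65% → $84,000 × 2.65% × 5/365 = $30.4932
2006-01-06 to 2006-08-23: 230 days at 3.7% → $84,000 × 3.7% × 230/365 = $1,958.4658
2006-08-24 to 2006-10-12: 50 days at 1.95% → $84,000 × 1.95% × 50/365 = $224.3836
2006-10-13 to 2006-12-31: 80 days at 3.3% → $84,000 × 3.3% × 80/365 = $607.5616
Total = $2,820.9041

$2,820.90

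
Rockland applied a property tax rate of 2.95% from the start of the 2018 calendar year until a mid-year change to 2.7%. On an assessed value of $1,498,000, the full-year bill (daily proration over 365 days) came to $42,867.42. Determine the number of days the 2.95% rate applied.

Let d = days at the first rate; then 365 − d days at the second rate.
$1,498,000 × [2.95%·d + 2.7%·(365−d)] / 365 = $42,867.42
Solving gives d = 236, so the new rate took effect on 25 August 2018.

236 days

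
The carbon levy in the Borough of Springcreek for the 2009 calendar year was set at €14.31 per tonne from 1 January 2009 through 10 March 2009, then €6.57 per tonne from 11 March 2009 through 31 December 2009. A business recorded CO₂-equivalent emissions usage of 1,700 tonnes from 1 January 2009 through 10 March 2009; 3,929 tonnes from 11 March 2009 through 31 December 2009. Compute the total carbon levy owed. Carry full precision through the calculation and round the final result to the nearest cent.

€50,140.53

1 January – 10 March 2009: 1,700 tonnes at €14.31/tonne → €24,327.00
11 March – 31 December 2009: 3,929 tonnes at €6.57/tonne → €25,813.53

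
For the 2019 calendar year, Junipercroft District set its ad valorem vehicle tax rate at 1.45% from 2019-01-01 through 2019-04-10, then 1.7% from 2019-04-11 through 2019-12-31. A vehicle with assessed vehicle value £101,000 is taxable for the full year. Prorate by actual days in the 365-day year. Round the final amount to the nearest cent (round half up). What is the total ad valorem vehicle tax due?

£1,647.82

2019-01-01 to 2019-04-10: 100 days at 1.45% → £101,000 × 1.45% × 100/365 = £401.2329
2019-04-11 to 2019-12-31: 265 days at 1.7% → £101,000 × 1.7% × 265/365 = £1,246.5890
Total = £1,647.8219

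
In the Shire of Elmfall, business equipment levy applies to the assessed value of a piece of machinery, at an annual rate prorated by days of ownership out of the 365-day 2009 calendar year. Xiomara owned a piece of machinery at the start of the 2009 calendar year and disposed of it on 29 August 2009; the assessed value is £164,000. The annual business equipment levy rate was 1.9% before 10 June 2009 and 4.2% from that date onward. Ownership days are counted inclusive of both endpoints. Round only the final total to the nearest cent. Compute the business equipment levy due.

£2,894.49

1 January – 9 June 2009: 160 days at 1.9% → £164,000 × 1.9% × 160/365 = £1,365.9178
10 June – 29 August 2009: 81 days at 4.2% → £164,000 × 4.2% × 81/365 = £1,528.5699
Total = £2,894.4877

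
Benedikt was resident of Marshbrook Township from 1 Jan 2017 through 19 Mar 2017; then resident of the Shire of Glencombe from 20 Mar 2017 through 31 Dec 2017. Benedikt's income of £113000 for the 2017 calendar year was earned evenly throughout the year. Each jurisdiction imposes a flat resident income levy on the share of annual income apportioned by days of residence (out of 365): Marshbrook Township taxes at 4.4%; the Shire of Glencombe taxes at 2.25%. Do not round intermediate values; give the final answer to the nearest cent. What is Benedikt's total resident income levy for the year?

£3061.68

Marshbrook Township, 1 Jan – 19 Mar 2017: 78 days → £113000 × 4.4% × 78/365 = £1062.5096
The Shire of Glencombe, 20 Mar – 31 Dec 2017: 287 days → £113000 × 2.25% × 287/365 = £1999.1712
Total = £3061.6808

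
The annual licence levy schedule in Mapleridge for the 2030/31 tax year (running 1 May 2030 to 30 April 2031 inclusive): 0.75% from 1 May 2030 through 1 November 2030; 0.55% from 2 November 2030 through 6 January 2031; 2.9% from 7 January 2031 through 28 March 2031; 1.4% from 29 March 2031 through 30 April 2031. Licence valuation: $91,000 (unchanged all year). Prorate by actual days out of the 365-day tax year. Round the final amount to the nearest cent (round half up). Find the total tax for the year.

$1,137.25

1 May – 1 November 2030: 185 days at 0.75% → $91,000 × 0.75% × 185/365 = $345.9247
2 November 2030 – 6 January 2031: 66 days at 0.55% → $91,000 × 0.55% × 66/365 = $90.5014
7 January – 28 March 2031: 81 days at 2.9% → $91,000 × 2.9% × 81/365 = $585.6411
29 March – 30 April 2031: 33 days at 1.4% → $91,000 × 1.4% × 33/365 = $115.1836
Total = $1,137.2507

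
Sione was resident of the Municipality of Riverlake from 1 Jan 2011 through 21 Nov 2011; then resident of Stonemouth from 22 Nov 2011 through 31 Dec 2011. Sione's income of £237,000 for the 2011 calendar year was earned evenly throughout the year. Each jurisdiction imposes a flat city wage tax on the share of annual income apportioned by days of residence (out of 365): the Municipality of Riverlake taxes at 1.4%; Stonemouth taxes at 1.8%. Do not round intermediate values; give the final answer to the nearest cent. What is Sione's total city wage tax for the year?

The Municipality of Riverlake, 1 Jan – 21 Nov 2011: 325 days → £237,000 × 1.4% × 325/365 = £2,954.3836
Stonemouth, 22 Nov – 31 Dec 2011: 40 days → £237,000 × 1.8% × 40/365 = £467.5068
Total = £3,421.8904

£3,421.89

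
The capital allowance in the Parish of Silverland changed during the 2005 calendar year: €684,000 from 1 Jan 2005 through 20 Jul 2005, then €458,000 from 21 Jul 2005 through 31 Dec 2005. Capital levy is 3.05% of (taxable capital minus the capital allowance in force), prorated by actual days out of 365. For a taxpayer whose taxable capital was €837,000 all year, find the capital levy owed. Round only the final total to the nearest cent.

€7,763.63

1 Jan – 20 Jul 2005: 201 days, exemption €684,000 → (€837,000 − €684,000) × 3.05% × 201/365 = €2,569.7712
21 Jul – 31 Dec 2005: 164 days, exemption €458,000 → (€837,000 − €458,000) × 3.05% × 164/365 = €5,193.8575
Total = €7,763.6288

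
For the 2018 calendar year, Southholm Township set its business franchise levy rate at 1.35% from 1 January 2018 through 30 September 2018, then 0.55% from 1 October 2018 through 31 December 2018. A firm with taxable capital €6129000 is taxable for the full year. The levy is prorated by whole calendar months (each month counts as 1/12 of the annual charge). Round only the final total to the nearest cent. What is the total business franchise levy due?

1 January – 30 September 2018: 9 months at 1.35% → €6129000 × 1.35% × 9/12 = €62056.1250
1 October – 31 December 2018: 3 months at 0.55% → €6129000 × 0.55% × 3/12 = €8427.3750
Total = €70483.5000

€70483.50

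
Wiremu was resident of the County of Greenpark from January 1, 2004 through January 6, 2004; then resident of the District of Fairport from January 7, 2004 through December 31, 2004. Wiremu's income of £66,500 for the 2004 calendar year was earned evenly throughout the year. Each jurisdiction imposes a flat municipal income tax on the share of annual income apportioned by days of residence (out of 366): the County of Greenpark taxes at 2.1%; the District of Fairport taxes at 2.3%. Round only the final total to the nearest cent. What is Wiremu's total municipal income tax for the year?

The County of Greenpark, January 1 – January 6, 2004: 6 days → £66,500 × 2.1% × 6/366 = £22.8934
The District of Fairport, January 7 – December 31, 2004: 360 days → £66,500 × 2.3% × 360/366 = £1,504.4262
Total = £1,527.3197

£1,527.32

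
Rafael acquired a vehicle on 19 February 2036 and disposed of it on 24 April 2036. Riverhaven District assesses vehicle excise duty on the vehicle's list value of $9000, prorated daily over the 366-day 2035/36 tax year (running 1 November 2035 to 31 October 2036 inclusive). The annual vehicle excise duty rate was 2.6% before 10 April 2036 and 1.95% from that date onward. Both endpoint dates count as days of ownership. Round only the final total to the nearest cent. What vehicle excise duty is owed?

19 February – 9 April 2036: 51 days at 2.6% → $9000 × 2.6% × 51/366 = $32.6066
10 April – 24 April 2036: 15 days at 1.95% → $9000 × 1.95% × 15/366 = $7.1926
Total = $39.7992

$39.80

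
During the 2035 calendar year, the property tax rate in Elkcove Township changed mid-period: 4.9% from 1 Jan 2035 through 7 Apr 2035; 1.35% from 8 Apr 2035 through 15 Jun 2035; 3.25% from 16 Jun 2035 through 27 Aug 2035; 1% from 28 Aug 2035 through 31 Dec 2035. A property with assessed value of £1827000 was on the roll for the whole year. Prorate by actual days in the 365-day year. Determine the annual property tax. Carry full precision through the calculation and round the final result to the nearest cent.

1 Jan – 7 Apr 2035: 97 days at 4.9% → £1827000 × 4.9% × 97/365 = £23791.0438
8 Apr – 15 Jun 2035: 69 days at 1.35% → £1827000 × 1.35% × 69/365 = £4662.6041
16 Jun – 27 Aug 2035: 73 days at 3.25% → £1827000 × 3.25% × 73/365 = £11875.5000
28 Aug – 31 Dec 2035: 126 days at 1% → £1827000 × 1% × 126/365 = £6306.9041
Total = £46636.0521

£46636.05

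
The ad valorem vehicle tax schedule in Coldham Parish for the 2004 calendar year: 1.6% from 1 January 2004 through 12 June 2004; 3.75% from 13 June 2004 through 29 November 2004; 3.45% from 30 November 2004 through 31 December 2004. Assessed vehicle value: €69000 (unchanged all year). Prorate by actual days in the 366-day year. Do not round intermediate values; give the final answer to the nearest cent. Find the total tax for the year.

1 January – 12 June 2004: 164 days at 1.6% → €69000 × 1.6% × 164/366 = €494.6885
13 June – 29 November 2004: 170 days at 3.75% → €69000 × 3.75% × 170/366 = €1201.8443
30 November – 31 December 2004: 32 days at 3.45% → €69000 × 3.45% × 32/366 = €208.1311
Total = €1904.6639

€1904.66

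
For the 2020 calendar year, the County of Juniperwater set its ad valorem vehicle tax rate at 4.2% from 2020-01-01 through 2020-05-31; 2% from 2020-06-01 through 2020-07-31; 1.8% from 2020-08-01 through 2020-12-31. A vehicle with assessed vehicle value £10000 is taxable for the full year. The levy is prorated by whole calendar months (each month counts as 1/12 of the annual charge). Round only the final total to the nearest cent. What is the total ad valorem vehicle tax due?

£283.33

2020-01-01 to 2020-05-31: 5 months at 4.2% → £10000 × 4.2% × 5/12 = £175.0000
2020-06-01 to 2020-07-31: 2 months at 2% → £10000 × 2% × 2/12 = £33.3333
2020-08-01 to 2020-12-31: 5 months at 1.8% → £10000 × 1.8% × 5/12 = £75.0000
Total = £283.3333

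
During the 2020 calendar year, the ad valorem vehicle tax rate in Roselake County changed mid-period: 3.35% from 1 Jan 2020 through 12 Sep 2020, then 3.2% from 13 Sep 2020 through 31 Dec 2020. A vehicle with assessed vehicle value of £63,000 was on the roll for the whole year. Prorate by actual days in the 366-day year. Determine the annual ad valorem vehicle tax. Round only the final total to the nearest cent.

£2,082.10

1 Jan – 12 Sep 2020: 256 days at 3.35% → £63,000 × 3.35% × 256/366 = £1,476.1967
13 Sep – 31 Dec 2020: 110 days at 3.2% → £63,000 × 3.2% × 110/366 = £605.9016
Total = £2,082.0984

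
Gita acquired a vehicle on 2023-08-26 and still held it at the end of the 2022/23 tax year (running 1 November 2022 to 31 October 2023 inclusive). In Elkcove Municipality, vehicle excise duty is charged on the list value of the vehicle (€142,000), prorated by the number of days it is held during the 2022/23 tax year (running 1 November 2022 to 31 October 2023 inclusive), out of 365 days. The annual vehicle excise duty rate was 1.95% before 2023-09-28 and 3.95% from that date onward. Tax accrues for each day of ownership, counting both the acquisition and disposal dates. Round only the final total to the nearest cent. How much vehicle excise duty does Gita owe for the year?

€772.83

2023-08-26 to 2023-09-27: 33 days at 1.95% → €142,000 × 1.95% × 33/365 = €250.3479
2023-09-28 to 2023-10-31: 34 days at 3.95% → €142,000 × 3.95% × 34/365 = €522.4822
Total = €772.8301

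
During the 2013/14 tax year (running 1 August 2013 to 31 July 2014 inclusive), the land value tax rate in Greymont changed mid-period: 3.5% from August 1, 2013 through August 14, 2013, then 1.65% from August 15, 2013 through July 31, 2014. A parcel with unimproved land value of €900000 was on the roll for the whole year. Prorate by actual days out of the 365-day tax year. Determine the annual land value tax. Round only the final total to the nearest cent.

€15488.63

August 1 – August 14, 2013: 14 days at 3.5% → €900000 × 3.5% × 14/365 = €1208.2192
August 15, 2013 – July 31, 2014: 351 days at 1.65% → €900000 × 1.65% × 351/365 = €14280.4110
Total = €15488.6301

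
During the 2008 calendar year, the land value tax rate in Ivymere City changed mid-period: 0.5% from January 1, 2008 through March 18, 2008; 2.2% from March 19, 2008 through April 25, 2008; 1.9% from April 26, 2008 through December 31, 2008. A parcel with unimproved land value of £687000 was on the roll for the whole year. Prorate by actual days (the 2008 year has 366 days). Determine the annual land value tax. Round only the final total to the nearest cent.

£11217.25

January 1 – March 18, 2008: 78 days at 0.5% → £687000 × 0.5% × 78/366 = £732.0492
March 19 – April 25, 2008: 38 days at 2.2% → £687000 × 2.2% × 38/366 = £1569.2131
April 26 – December 31, 2008: 250 days at 1.9% → £687000 × 1.9% × 250/366 = £8915.9836
Total = £11217.2459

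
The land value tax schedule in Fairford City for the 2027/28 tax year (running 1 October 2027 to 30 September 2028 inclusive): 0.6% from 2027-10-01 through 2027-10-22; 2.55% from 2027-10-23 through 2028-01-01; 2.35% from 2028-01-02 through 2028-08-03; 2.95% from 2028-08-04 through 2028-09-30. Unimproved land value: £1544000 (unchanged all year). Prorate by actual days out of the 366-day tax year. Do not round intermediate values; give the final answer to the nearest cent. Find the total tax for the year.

£36726.95

2027-10-01 to 2027-10-22: 22 days at 0.6% → £1544000 × 0.6% × 22/366 = £556.8525
2027-10-23 to 2028-01-01: 71 days at 2.55% → £1544000 × 2.55% × 71/366 = £7637.7377
2028-01-02 to 2028-08-03: 215 days at 2.35% → £1544000 × 2.35% × 215/366 = £21314.3716
2028-08-04 to 2028-09-30: 58 days at 2.95% → £1544000 × 2.95% × 58/366 = £7217.9891
Total = £36726.9508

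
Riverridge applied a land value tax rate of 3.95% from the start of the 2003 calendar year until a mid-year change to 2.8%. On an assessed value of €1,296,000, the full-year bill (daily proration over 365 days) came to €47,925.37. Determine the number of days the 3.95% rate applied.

Let d = days at the first rate; then 365 − d days at the second rate.
€1,296,000 × [3.95%·d + 2.8%·(365−d)] / 365 = €47,925.37
Solving gives d = 285, so the new rate took effect on 13 October 2003.

285 days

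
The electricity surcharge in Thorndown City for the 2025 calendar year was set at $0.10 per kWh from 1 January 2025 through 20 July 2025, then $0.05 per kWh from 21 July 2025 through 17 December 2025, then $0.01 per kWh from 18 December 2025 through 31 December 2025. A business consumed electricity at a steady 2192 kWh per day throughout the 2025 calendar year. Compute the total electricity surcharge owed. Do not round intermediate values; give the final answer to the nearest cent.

1 January – 20 July 2025: 201 days × 2192 kWh/day = 440,592 kWh at $0.10/kWh → $44,059.20
21 July – 17 December 2025: 150 days × 2192 kWh/day = 328,800 kWh at $0.05/kWh → $16,440.00
18 December – 31 December 2025: 14 days × 2192 kWh/day = 30,688 kWh at $0.01/kWh → $306.88

$60,806.08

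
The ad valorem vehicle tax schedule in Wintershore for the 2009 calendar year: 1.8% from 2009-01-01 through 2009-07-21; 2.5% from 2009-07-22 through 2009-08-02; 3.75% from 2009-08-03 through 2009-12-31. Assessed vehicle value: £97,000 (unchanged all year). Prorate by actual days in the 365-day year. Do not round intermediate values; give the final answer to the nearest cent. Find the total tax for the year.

2009-01-01 to 2009-07-21: 202 days at 1.8% → £97,000 × 1.8% × 202/365 = £966.2795
2009-07-22 to 2009-08-02: 12 days at 2.5% → £97,000 × 2.5% × 12/365 = £79.7260
2009-08-03 to 2009-12-31: 151 days at 3.75% → £97,000 × 3.75% × 151/365 = £1,504.8288
Total = £2,550.8342

£2,550.83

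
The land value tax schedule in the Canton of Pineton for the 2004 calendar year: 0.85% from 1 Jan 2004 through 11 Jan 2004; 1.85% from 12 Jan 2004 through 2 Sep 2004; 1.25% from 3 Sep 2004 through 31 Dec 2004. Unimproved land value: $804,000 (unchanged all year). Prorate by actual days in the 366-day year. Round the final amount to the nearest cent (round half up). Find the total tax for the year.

$13,050.72

1 Jan – 11 Jan 2004: 11 days at 0.85% → $804,000 × 0.85% × 11/366 = $205.3934
12 Jan – 2 Sep 2004: 235 days at 1.85% → $804,000 × 1.85% × 235/366 = $9,550.2459
3 Sep – 31 Dec 2004: 120 days at 1.25% → $804,000 × 1.25% × 120/366 = $3,295.0820
Total = $13,050.7213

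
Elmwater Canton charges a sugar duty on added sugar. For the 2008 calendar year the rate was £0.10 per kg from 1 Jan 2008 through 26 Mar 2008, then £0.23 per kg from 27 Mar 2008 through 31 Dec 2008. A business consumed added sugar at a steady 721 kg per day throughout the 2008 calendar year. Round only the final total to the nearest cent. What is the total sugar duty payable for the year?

1 Jan – 26 Mar 2008: 86 days × 721 kg/day = 62,006 kg at £0.10/kg → £6,200.60
27 Mar – 31 Dec 2008: 280 days × 721 kg/day = 201,880 kg at £0.23/kg → £46,432.40

£52,633.00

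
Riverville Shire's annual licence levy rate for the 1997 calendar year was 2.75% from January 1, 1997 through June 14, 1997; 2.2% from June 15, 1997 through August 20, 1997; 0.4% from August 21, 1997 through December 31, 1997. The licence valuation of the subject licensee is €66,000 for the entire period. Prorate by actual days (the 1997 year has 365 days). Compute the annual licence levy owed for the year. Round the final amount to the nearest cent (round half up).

€1,183.21

January 1 – June 14, 1997: 165 days at 2.75% → €66,000 × 2.75% × 165/365 = €820.4795
June 15 – August 20, 1997: 67 days at 2.2% → €66,000 × 2.2% × 67/365 = €266.5315
August 21 – December 31, 1997: 133 days at 0.4% → €66,000 × 0.4% × 133/365 = €96.1973
Total = €1,183.2082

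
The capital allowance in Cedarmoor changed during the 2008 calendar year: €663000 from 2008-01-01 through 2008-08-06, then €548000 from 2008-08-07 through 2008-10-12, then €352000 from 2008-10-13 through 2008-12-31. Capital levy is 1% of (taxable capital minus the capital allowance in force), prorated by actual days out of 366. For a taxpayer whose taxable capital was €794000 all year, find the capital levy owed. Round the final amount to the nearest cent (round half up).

€2200.30

2008-01-01 to 2008-08-06: 219 days, exemption €663000 → (€794000 − €663000) × 1% × 219/366 = €783.8525
2008-08-07 to 2008-10-12: 67 days, exemption €548000 → (€794000 − €548000) × 1% × 67/366 = €450.3279
2008-10-13 to 2008-12-31: 80 days, exemption €352000 → (€794000 − €352000) × 1% × 80/366 = €966.1202
Total = €2200.3005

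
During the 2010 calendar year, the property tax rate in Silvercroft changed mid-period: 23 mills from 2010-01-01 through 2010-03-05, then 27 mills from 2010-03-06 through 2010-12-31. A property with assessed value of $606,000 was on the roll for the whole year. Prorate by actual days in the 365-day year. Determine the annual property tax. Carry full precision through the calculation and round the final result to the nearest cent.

$15,936.97

2010-01-01 to 2010-03-05: 64 days at 23 mills → $606,000 × 2.3% × 64/365 = $2,443.9233
2010-03-06 to 2010-12-31: 301 days at 27 mills → $606,000 × 2.7% × 301/365 = $13,493.0466
Total = $15,936.9699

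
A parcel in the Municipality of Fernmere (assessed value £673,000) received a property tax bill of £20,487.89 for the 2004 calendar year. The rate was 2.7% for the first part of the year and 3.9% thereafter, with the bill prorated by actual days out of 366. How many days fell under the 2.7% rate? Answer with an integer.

Let d = days at the first rate; then 366 − d days at the second rate.
£673,000 × [2.7%·d + 3.9%·(366−d)] / 366 = £20,487.89
Solving gives d = 261, so the new rate took effect on 18 Sep 2004.

261 days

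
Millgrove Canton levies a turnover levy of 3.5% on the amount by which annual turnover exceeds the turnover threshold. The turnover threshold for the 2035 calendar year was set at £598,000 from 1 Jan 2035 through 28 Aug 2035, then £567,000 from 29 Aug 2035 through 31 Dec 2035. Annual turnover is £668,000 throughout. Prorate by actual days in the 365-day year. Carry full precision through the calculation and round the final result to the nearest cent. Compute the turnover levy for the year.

1 Jan – 28 Aug 2035: 240 days, exemption £598,000 → (£668,000 − £598,000) × 3.5% × 240/365 = £1,610.9589
29 Aug – 31 Dec 2035: 125 days, exemption £567,000 → (£668,000 − £567,000) × 3.5% × 125/365 = £1,210.6164
Total = £2,821.5753

£2,821.58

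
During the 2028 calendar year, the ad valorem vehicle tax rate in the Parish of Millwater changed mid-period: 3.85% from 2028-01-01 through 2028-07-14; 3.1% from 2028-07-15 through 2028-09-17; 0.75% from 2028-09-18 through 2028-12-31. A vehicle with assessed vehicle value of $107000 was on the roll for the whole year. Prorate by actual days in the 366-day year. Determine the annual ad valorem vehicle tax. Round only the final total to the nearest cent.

2028-01-01 to 2028-07-14: 196 days at 3.85% → $107000 × 3.85% × 196/366 = $2206.0710
2028-07-15 to 2028-09-17: 65 days at 3.1% → $107000 × 3.1% × 65/366 = $589.0847
2028-09-18 to 2028-12-31: 105 days at 0.75% → $107000 × 0.75% × 105/366 = $230.2254
Total = $3025.3811

$3025.38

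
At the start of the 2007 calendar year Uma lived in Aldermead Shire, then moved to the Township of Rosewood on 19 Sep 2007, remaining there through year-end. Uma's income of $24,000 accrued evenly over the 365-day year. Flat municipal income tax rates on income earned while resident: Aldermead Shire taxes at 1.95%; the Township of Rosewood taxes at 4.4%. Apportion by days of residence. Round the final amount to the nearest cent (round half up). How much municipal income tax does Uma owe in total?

Aldermead Shire, 1 Jan – 18 Sep 2007: 261 days → $24,000 × 1.95% × 261/365 = $334.6521
The Township of Rosewood, 19 Sep – 31 Dec 2007: 104 days → $24,000 × 4.4% × 104/365 = $300.8877
Total = $635.5397

$635.54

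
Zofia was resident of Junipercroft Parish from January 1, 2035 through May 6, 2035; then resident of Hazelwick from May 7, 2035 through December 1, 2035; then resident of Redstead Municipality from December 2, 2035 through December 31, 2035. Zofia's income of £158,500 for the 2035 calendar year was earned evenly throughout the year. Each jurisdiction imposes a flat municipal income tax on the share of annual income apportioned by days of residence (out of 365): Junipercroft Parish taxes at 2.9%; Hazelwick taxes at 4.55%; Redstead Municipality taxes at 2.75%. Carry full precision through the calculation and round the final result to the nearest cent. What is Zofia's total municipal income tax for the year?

Junipercroft Parish, January 1 – May 6, 2035: 126 days → £158,500 × 2.9% × 126/365 = £1,586.7370
Hazelwick, May 7 – December 1, 2035: 209 days → £158,500 × 4.55% × 209/365 = £4,129.4678
Redstead Municipality, December 2 – December 31, 2035: 30 days → £158,500 × 2.75% × 30/365 = £358.2534
Total = £6,074.4582

£6,074.46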